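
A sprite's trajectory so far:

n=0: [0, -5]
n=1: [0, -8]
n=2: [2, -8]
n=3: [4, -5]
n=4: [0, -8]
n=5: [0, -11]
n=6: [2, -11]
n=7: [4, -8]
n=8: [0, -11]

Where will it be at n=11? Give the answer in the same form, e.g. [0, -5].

[4, -11]

Step-to-step displacements: [+0, -3], [+2, +0], [+2, +3], [-4, -3], [+0, -3], [+2, +0], [+2, +3], [-4, -3] — a repeating cycle of length 4.
step 9: apply [+0, -3] → [0, -14]
step 10: apply [+2, +0] → [2, -14]
step 11: apply [+2, +3] → [4, -11]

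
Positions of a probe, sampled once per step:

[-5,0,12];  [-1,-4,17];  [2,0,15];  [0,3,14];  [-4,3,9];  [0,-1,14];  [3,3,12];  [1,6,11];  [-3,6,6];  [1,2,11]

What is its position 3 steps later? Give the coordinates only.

[-2,9,3]

Differencing gives [+4,-4,+5], [+3,+4,-2], [-2,+3,-1], [-4,+0,-5], [+4,-4,+5], [+3,+4,-2], [-2,+3,-1], [-4,+0,-5], [+4,-4,+5]. This is the pattern [+4,-4,+5], [+3,+4,-2], [-2,+3,-1], [-4,+0,-5] repeated.
step 10: apply [+3,+4,-2] → [4,6,9]
step 11: apply [-2,+3,-1] → [2,9,8]
step 12: apply [-4,+0,-5] → [-2,9,3]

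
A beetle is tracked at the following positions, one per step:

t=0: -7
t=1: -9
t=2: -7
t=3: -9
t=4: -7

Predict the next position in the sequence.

-9

Step-to-step displacements: -2, +2, -2, +2; each is -1× the previous.
step 5: -7 − 2 → -9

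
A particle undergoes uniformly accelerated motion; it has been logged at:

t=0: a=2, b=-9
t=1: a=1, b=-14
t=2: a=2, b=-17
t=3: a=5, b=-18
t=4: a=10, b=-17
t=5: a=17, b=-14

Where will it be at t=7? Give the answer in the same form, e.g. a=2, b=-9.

a=37, b=-2

First differences are (-1, -5), (+1, -3), (+3, -1), (+5, +1), (+7, +3); their common second difference is (+2, +2) (constant acceleration).
step 6: a=17, b=-14 + (+9, +5) → a=26, b=-9
step 7: a=26, b=-9 + (+11, +7) → a=37, b=-2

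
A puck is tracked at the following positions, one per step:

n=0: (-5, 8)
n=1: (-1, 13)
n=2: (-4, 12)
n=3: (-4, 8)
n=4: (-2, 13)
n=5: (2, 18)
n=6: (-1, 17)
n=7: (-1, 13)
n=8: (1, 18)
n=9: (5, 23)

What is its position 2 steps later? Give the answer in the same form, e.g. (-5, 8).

Step-to-step displacements: (+4, +5), (-3, -1), (+0, -4), (+2, +5), (+4, +5), (-3, -1), (+0, -4), (+2, +5), (+4, +5) — a repeating cycle of length 4.
step 10: apply (-3, -1) → (2, 22)
step 11: apply (+0, -4) → (2, 18)

(2, 18)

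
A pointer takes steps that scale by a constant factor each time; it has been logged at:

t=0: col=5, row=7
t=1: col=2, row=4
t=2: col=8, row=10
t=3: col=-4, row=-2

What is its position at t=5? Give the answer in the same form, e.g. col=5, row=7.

col=-28, row=-26

Step-to-step displacements: (-3, -3), (+6, +6), (-12, -12); each is -2× the previous.
step 4: col=-4, row=-2 + (+24, +24) → col=20, row=22
step 5: col=20, row=22 + (-48, -48) → col=-28, row=-26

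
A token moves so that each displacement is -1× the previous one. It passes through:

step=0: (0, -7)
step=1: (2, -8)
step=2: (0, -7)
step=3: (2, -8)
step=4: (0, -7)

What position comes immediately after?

(2, -8)

The jumps are (+2, -1), (-2, +1), (+2, -1), (-2, +1) — a geometric progression with ratio -1.
step 5: (0, -7) + (+2, -1) → (2, -8)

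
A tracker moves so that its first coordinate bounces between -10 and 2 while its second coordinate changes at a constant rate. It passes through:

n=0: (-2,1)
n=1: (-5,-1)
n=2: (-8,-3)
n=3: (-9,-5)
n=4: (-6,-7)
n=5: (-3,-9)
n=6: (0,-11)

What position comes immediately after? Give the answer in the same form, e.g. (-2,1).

(1,-13)

The first coordinate reflects between -10 and 2, moving 3 per step.
  step 7: 0 → 1
The second coordinate changes by -2 each step: at step 7 it is -13.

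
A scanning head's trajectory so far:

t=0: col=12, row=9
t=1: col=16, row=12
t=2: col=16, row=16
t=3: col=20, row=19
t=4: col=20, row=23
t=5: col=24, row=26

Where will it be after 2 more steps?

col=28, row=33

Differencing gives (+4, +3), (+0, +4), (+4, +3), (+0, +4), (+4, +3). This is the pattern (+4, +3), (+0, +4) repeated.
step 6: apply (+0, +4) → col=24, row=30
step 7: apply (+4, +3) → col=28, row=33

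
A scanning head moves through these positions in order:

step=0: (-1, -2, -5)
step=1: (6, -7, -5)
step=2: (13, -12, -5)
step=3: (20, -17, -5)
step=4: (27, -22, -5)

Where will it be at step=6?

The position changes by (+7, -5, +0) every step.
step 5: (27, -22, -5) + (+7, -5, +0) → (34, -27, -5)
step 6: (34, -27, -5) + (+7, -5, +0) → (41, -32, -5)

(41, -32, -5)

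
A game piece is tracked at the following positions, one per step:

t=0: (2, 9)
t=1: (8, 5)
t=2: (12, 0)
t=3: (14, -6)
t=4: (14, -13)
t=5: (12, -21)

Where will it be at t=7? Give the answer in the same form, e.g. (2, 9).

Taking differences between consecutive positions: (+6, -4), (+4, -5), (+2, -6), (+0, -7), (-2, -8). These grow by (-2, -1) each step.
step 6: (12, -21) + (-4, -9) → (8, -30)
step 7: (8, -30) + (-6, -10) → (2, -40)

(2, -40)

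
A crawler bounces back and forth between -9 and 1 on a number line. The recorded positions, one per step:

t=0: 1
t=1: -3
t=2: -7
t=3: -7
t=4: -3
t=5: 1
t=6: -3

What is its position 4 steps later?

The value travels 4 per step and bounces off the walls at -9 and 1.
  step 7: -3 → -7
  step 8: -7 → -7
  step 9: -7 → -3
  step 10: -3 → 1

1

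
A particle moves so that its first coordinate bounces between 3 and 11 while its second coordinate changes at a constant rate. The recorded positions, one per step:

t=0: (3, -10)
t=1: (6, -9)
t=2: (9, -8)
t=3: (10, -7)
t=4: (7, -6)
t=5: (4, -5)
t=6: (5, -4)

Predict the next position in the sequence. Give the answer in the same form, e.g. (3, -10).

(8, -3)

The first coordinate reflects between 3 and 11, moving 3 per step.
  step 7: 5 → 8
The second coordinate changes by +1 each step: at step 7 it is -3.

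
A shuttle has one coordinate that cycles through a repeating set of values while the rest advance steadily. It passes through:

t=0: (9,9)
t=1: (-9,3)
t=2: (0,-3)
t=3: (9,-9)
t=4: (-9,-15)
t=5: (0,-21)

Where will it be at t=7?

First: cycles through 9, -9, 0 every 3 steps. Step 7 lands at position 1 of the cycle → -9.
Second: linear, -6 per step → -33 at step 7.

(-9,-33)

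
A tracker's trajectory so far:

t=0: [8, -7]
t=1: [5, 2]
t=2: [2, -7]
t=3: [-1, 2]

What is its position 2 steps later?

[-7, 2]

The first coordinate changes by -3 each step, so at step 5 it is 8 + 5·(-3) = -7.
The second coordinate repeats the cycle [-7, 2] with period 2; step 5 mod 2 = 1, giving 2.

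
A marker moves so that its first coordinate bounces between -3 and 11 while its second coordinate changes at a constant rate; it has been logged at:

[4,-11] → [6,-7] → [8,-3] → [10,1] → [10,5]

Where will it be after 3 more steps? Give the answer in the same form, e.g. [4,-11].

The first coordinate travels 2 per step and bounces off the walls at -3 and 11.
  step 5: 10 → 8
  step 6: 8 → 6
  step 7: 6 → 4
The second coordinate changes by +4 each step: at step 7 it is 17.

[4,17]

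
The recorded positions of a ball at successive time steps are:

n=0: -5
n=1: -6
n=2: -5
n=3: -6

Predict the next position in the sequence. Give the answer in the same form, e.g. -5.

-5

The jumps are -1, +1, -1 — a geometric progression with ratio -1.
step 4: -6 + 1 → -5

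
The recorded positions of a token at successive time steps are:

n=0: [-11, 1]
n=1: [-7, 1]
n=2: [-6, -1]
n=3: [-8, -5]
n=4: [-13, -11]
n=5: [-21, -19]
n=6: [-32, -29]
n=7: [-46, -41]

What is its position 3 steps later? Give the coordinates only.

Taking differences between consecutive positions: [+4, +0], [+1, -2], [-2, -4], [-5, -6], [-8, -8], [-11, -10], [-14, -12]. These grow by [-3, -2] each step.
step 8: [-46, -41] + [-17, -14] → [-63, -55]
step 9: [-63, -55] + [-20, -16] → [-83, -71]
step 10: [-83, -71] + [-23, -18] → [-106, -89]

[-106, -89]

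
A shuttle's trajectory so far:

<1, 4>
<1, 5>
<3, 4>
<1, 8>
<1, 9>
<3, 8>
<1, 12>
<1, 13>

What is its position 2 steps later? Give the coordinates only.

<1, 16>

Step-to-step displacements: <+0, +1>, <+2, -1>, <-2, +4>, <+0, +1>, <+2, -1>, <-2, +4>, <+0, +1> — a repeating cycle of length 3.
step 8: apply <+2, -1> → <3, 12>
step 9: apply <-2, +4> → <1, 16>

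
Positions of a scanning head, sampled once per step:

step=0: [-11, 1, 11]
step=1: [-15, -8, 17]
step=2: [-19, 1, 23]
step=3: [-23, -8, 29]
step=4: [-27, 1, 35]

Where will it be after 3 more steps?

[-39, -8, 53]

The first coordinate changes by -4 each step, so at step 7 it is -11 + 7·(-4) = -39.
The second coordinate repeats the cycle [1, -8] with period 2; step 7 mod 2 = 1, giving -8.
The third coordinate changes by +6 each step, so at step 7 it is 11 + 7·(6) = 53.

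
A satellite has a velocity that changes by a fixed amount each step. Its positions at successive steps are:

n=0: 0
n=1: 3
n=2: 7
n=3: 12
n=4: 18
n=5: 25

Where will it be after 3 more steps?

Taking differences between consecutive positions: +3, +4, +5, +6, +7. These grow by +1 each step.
step 6: 25 + 8 → 33
step 7: 33 + 9 → 42
step 8: 42 + 10 → 52

52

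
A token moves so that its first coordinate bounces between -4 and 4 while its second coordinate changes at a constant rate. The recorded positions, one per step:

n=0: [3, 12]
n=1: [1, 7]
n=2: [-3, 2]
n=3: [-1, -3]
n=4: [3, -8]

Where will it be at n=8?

The first coordinate reflects between -4 and 4, moving 4 per step.
  step 5: 3 → 1
  step 6: 1 → -3
  step 7: -3 → -1
  step 8: -1 → 3
The second coordinate changes by -5 each step: at step 8 it is -28.

[3, -28]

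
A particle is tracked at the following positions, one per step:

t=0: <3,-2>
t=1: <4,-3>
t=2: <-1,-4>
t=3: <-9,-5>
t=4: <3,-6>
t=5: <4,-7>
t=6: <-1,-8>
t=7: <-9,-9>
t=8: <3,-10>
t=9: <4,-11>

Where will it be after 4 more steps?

The first coordinate repeats the cycle [3, 4, -1, -9] with period 4; step 13 mod 4 = 1, giving 4.
The second coordinate changes by -1 each step, so at step 13 it is -2 + 13·(-1) = -15.

<4,-15>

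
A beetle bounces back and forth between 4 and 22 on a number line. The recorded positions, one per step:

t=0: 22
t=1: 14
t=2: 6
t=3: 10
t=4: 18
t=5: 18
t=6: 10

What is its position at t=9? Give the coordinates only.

The value travels 8 per step and bounces off the walls at 4 and 22.
  step 7: 10 → 6
  step 8: 6 → 14
  step 9: 14 → 22

22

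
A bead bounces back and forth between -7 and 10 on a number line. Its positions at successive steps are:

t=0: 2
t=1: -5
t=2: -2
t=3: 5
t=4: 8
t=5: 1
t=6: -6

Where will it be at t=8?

The value reflects between -7 and 10, moving 7 per step.
  step 7: -6 → -1
  step 8: -1 → 6

6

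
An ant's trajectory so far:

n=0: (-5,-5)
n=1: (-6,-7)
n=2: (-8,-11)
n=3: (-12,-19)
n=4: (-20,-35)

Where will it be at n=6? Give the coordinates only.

(-68,-131)

The jumps are (-1,-2), (-2,-4), (-4,-8), (-8,-16) — a geometric progression with ratio 2.
step 5: (-20,-35) + (-16,-32) → (-36,-67)
step 6: (-36,-67) + (-32,-64) → (-68,-131)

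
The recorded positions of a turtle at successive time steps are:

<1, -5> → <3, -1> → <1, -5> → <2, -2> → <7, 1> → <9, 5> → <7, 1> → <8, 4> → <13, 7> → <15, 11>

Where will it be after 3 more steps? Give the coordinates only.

<19, 13>

Step-to-step displacements: <+2, +4>, <-2, -4>, <+1, +3>, <+5, +3>, <+2, +4>, <-2, -4>, <+1, +3>, <+5, +3>, <+2, +4> — a repeating cycle of length 4.
step 10: apply <-2, -4> → <13, 7>
step 11: apply <+1, +3> → <14, 10>
step 12: apply <+5, +3> → <19, 13>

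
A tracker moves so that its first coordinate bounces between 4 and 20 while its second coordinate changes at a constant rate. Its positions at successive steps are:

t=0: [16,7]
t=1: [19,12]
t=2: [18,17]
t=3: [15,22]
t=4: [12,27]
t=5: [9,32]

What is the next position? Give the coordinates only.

The first coordinate reflects between 4 and 20, moving 3 per step.
  step 6: 9 → 6
The second coordinate changes by +5 each step: at step 6 it is 37.

[6,37]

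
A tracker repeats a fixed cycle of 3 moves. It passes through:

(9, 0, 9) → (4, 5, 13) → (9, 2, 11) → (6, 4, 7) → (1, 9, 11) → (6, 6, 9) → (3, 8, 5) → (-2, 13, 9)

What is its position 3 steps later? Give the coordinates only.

(-5, 17, 7)

The moves between consecutive positions are (-5, +5, +4), (+5, -3, -2), (-3, +2, -4), (-5, +5, +4), (+5, -3, -2), (-3, +2, -4), (-5, +5, +4); they repeat the 3-cycle [(-5, +5, +4), (+5, -3, -2), (-3, +2, -4)].
step 8: apply (+5, -3, -2) → (3, 10, 7)
step 9: apply (-3, +2, -4) → (0, 12, 3)
step 10: apply (-5, +5, +4) → (-5, 17, 7)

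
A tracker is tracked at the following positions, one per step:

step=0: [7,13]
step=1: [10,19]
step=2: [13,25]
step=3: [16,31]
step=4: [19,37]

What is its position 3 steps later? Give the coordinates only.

Constant displacement of [+3,+6] per step.
step 5: [19,37] + [+3,+6] → [22,43]
step 6: [22,43] + [+3,+6] → [25,49]
step 7: [25,49] + [+3,+6] → [28,55]

[28,55]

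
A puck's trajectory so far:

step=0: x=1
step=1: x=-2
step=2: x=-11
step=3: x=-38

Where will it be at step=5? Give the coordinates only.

Consecutive displacements -3, -9, -27 scale by a factor of 3 each step.
step 4: -38 − 81 → x=-119
step 5: -119 − 243 → x=-362

x=-362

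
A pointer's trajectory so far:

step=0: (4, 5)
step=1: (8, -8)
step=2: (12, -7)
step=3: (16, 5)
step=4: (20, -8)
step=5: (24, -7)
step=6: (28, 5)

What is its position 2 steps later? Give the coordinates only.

First: linear, +4 per step → 36 at step 8.
Second: cycles through 5, -8, -7 every 3 steps. Step 8 lands at position 2 of the cycle → -7.

(36, -7)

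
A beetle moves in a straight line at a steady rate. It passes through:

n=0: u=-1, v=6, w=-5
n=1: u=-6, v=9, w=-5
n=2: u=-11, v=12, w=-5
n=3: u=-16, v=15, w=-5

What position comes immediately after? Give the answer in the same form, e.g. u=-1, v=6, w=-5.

Constant displacement of (-5,+3,+0) per step.
step 4: u=-16, v=15, w=-5 + (-5,+3,+0) → u=-21, v=18, w=-5

u=-21, v=18, w=-5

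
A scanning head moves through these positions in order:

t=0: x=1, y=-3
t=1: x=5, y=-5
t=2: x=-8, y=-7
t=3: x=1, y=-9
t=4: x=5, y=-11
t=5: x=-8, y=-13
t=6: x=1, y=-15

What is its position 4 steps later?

x=5, y=-23

X: cycles through 1, 5, -8 every 3 steps. Step 10 lands at position 1 of the cycle → 5.
Y: linear, -2 per step → -23 at step 10.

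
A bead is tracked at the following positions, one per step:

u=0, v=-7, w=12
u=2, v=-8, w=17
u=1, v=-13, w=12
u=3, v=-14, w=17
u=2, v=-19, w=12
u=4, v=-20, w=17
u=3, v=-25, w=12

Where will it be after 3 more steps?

u=6, v=-32, w=17

Differencing gives (+2, -1, +5), (-1, -5, -5), (+2, -1, +5), (-1, -5, -5), (+2, -1, +5), (-1, -5, -5). This is the pattern (+2, -1, +5), (-1, -5, -5) repeated.
step 7: apply (+2, -1, +5) → u=5, v=-26, w=17
step 8: apply (-1, -5, -5) → u=4, v=-31, w=12
step 9: apply (+2, -1, +5) → u=6, v=-32, w=17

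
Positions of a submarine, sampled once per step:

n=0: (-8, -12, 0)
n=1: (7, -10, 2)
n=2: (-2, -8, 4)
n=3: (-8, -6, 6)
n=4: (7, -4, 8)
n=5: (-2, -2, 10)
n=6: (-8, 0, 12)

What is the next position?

(7, 2, 14)

First: cycles through -8, 7, -2 every 3 steps. Step 7 lands at position 1 of the cycle → 7.
Second: linear, +2 per step → 2 at step 7.
Third: linear, +2 per step → 14 at step 7.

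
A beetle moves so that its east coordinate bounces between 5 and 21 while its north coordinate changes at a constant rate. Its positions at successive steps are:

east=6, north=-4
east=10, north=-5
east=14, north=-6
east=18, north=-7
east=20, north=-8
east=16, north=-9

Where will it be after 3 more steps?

east=6, north=-12

The east coordinate travels 4 per step and bounces off the walls at 5 and 21.
  step 6: 16 → 12
  step 7: 12 → 8
  step 8: 8 → 6
The north coordinate changes by -1 each step: at step 8 it is -12.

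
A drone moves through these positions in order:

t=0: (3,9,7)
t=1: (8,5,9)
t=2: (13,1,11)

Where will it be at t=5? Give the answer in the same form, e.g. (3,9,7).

(28,-11,17)

Constant displacement of (+5,-4,+2) per step.
step 3: (13,1,11) + (+5,-4,+2) → (18,-3,13)
step 4: (18,-3,13) + (+5,-4,+2) → (23,-7,15)
step 5: (23,-7,15) + (+5,-4,+2) → (28,-11,17)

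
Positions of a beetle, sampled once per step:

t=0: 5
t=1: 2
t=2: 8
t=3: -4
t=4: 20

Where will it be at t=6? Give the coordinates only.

68

Step-to-step displacements: -3, +6, -12, +24; each is -2× the previous.
step 5: 20 − 48 → -28
step 6: -28 + 96 → 68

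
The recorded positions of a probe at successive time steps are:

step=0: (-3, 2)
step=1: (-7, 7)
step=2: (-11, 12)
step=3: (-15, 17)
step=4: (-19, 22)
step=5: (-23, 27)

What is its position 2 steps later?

The position changes by (-4, +5) every step.
step 6: (-23, 27) + (-4, +5) → (-27, 32)
step 7: (-27, 32) + (-4, +5) → (-31, 37)

(-31, 37)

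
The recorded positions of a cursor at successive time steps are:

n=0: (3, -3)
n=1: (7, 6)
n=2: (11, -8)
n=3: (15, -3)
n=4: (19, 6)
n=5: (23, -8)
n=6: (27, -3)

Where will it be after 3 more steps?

First: linear, +4 per step → 39 at step 9.
Second: cycles through -3, 6, -8 every 3 steps. Step 9 lands at position 0 of the cycle → -3.

(39, -3)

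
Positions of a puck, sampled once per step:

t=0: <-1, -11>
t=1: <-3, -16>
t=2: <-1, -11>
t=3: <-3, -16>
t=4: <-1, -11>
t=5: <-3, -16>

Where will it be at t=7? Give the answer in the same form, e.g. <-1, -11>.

<-3, -16>

The moves between consecutive positions are <-2, -5>, <+2, +5>, <-2, -5>, <+2, +5>, <-2, -5>; they repeat the 2-cycle [<-2, -5>, <+2, +5>].
step 6: apply <+2, +5> → <-1, -11>
step 7: apply <-2, -5> → <-3, -16>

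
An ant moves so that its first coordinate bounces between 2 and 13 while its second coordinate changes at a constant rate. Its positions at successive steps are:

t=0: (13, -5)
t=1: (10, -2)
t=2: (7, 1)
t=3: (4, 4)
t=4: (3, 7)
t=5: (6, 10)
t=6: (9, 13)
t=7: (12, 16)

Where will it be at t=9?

(8, 22)

The first coordinate travels 3 per step and bounces off the walls at 2 and 13.
  step 8: 12 → 11
  step 9: 11 → 8
The second coordinate changes by +3 each step: at step 9 it is 22.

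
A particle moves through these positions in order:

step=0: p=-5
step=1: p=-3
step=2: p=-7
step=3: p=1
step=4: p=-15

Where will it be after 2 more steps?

The jumps are +2, -4, +8, -16 — a geometric progression with ratio -2.
step 5: -15 + 32 → p=17
step 6: 17 − 64 → p=-47

p=-47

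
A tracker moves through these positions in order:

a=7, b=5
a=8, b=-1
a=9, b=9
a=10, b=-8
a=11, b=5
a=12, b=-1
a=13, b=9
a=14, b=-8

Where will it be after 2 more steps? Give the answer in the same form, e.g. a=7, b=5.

a=16, b=-1

A: linear, +1 per step → 16 at step 9.
B: cycles through 5, -1, 9, -8 every 4 steps. Step 9 lands at position 1 of the cycle → -1.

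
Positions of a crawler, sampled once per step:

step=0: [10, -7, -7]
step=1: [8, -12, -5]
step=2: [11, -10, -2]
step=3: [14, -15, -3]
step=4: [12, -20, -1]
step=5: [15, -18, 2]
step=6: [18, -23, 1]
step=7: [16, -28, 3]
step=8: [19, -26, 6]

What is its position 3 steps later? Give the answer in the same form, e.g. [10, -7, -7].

[23, -34, 10]

Differencing gives [-2, -5, +2], [+3, +2, +3], [+3, -5, -1], [-2, -5, +2], [+3, +2, +3], [+3, -5, -1], [-2, -5, +2], [+3, +2, +3]. This is the pattern [-2, -5, +2], [+3, +2, +3], [+3, -5, -1] repeated.
step 9: apply [+3, -5, -1] → [22, -31, 5]
step 10: apply [-2, -5, +2] → [20, -36, 7]
step 11: apply [+3, +2, +3] → [23, -34, 10]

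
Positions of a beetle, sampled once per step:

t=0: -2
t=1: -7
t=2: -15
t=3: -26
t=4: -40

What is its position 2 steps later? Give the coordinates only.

Successive displacements: -5, -8, -11, -14 — each changes by -3.
step 5: -40 − 17 → -57
step 6: -57 − 20 → -77

-77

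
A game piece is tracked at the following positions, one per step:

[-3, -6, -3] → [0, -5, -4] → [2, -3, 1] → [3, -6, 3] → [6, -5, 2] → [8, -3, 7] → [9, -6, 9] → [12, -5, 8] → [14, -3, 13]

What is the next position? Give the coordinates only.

Step-to-step displacements: [+3, +1, -1], [+2, +2, +5], [+1, -3, +2], [+3, +1, -1], [+2, +2, +5], [+1, -3, +2], [+3, +1, -1], [+2, +2, +5] — a repeating cycle of length 3.
step 9: apply [+1, -3, +2] → [15, -6, 15]

[15, -6, 15]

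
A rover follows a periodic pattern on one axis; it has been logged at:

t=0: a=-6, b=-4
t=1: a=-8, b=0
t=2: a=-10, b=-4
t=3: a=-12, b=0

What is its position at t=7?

A: linear, -2 per step → -20 at step 7.
B: cycles through -4, 0 every 2 steps. Step 7 lands at position 1 of the cycle → 0.

a=-20, b=0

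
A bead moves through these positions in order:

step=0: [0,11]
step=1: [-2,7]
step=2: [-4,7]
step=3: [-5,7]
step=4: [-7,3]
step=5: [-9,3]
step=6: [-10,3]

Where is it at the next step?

[-12,-1]

The moves between consecutive positions are [-2,-4], [-2,+0], [-1,+0], [-2,-4], [-2,+0], [-1,+0]; they repeat the 3-cycle [[-2,-4], [-2,+0], [-1,+0]].
step 7: apply [-2,-4] → [-12,-1]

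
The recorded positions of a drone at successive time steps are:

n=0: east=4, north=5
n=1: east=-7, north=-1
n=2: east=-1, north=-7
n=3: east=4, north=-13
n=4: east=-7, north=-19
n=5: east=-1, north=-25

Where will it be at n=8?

east=-1, north=-43

The east coordinate repeats the cycle [4, -7, -1] with period 3; step 8 mod 3 = 2, giving -1.
The north coordinate changes by -6 each step, so at step 8 it is 5 + 8·(-6) = -43.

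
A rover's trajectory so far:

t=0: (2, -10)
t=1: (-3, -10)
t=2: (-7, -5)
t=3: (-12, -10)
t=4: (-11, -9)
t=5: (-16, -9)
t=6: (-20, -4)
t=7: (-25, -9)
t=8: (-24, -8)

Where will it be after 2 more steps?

Step-to-step displacements: (-5, +0), (-4, +5), (-5, -5), (+1, +1), (-5, +0), (-4, +5), (-5, -5), (+1, +1) — a repeating cycle of length 4.
step 9: apply (-5, +0) → (-29, -8)
step 10: apply (-4, +5) → (-33, -3)

(-33, -3)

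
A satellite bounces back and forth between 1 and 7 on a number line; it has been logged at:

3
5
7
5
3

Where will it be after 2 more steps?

The value reflects between 1 and 7, moving 2 per step.
  step 5: 3 → 1
  step 6: 1 → 3

3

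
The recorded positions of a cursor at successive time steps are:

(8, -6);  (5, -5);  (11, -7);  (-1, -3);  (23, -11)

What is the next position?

(-25, 5)

Consecutive displacements (-3, +1), (+6, -2), (-12, +4), (+24, -8) scale by a factor of -2 each step.
step 5: (23, -11) + (-48, +16) → (-25, 5)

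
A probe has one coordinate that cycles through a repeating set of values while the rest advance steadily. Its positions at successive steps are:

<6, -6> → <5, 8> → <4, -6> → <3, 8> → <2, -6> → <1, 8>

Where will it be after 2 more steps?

The first coordinate changes by -1 each step, so at step 7 it is 6 + 7·(-1) = -1.
The second coordinate repeats the cycle [-6, 8] with period 2; step 7 mod 2 = 1, giving 8.

<-1, 8>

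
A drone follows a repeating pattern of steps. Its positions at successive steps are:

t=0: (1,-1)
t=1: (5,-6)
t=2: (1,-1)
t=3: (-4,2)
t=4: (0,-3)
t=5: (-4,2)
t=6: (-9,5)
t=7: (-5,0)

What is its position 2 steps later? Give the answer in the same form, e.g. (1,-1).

(-14,8)

The moves between consecutive positions are (+4,-5), (-4,+5), (-5,+3), (+4,-5), (-4,+5), (-5,+3), (+4,-5); they repeat the 3-cycle [(+4,-5), (-4,+5), (-5,+3)].
step 8: apply (-4,+5) → (-9,5)
step 9: apply (-5,+3) → (-14,8)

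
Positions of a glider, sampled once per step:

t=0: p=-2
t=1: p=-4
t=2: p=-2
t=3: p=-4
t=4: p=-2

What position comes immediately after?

Consecutive displacements -2, +2, -2, +2 scale by a factor of -1 each step.
step 5: -2 − 2 → p=-4

p=-4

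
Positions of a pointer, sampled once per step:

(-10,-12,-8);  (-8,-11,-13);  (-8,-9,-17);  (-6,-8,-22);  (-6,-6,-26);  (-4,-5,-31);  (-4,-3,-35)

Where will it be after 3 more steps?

Step-to-step displacements: (+2,+1,-5), (+0,+2,-4), (+2,+1,-5), (+0,+2,-4), (+2,+1,-5), (+0,+2,-4) — a repeating cycle of length 2.
step 7: apply (+2,+1,-5) → (-2,-2,-40)
step 8: apply (+0,+2,-4) → (-2,0,-44)
step 9: apply (+2,+1,-5) → (0,1,-49)

(0,1,-49)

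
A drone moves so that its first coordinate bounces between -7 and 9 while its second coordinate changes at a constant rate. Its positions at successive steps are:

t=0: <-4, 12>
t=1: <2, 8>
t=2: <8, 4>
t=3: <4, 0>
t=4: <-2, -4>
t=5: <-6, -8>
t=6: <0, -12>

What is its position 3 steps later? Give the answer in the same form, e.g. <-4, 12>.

The first coordinate travels 6 per step and bounces off the walls at -7 and 9.
  step 7: 0 → 6
  step 8: 6 → 6
  step 9: 6 → 0
The second coordinate changes by -4 each step: at step 9 it is -24.

<0, -24>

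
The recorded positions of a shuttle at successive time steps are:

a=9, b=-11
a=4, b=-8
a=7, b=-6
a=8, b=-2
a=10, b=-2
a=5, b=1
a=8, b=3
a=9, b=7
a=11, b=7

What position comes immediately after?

Step-to-step displacements: (-5, +3), (+3, +2), (+1, +4), (+2, +0), (-5, +3), (+3, +2), (+1, +4), (+2, +0) — a repeating cycle of length 4.
step 9: apply (-5, +3) → a=6, b=10

a=6, b=10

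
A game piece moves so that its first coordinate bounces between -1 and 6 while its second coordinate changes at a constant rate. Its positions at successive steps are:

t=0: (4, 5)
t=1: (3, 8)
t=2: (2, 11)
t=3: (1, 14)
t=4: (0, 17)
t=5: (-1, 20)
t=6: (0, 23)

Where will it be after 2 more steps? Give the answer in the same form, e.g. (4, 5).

The first coordinate reflects between -1 and 6, moving 1 per step.
  step 7: 0 → 1
  step 8: 1 → 2
The second coordinate changes by +3 each step: at step 8 it is 29.

(2, 29)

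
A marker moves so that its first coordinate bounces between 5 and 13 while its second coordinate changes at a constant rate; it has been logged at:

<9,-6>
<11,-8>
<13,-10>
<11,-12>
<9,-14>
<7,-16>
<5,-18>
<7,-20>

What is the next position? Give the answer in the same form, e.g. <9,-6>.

The first coordinate reflects between 5 and 13, moving 2 per step.
  step 8: 7 → 9
The second coordinate changes by -2 each step: at step 8 it is -22.

<9,-22>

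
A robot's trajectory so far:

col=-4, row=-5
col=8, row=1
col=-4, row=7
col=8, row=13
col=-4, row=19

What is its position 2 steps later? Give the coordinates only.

col=-4, row=31

Col: cycles through -4, 8 every 2 steps. Step 6 lands at position 0 of the cycle → -4.
Row: linear, +6 per step → 31 at step 6.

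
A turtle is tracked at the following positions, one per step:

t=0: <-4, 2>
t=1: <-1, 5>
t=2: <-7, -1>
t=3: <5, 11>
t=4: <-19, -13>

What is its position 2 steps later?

The jumps are <+3, +3>, <-6, -6>, <+12, +12>, <-24, -24> — a geometric progression with ratio -2.
step 5: <-19, -13> + <+48, +48> → <29, 35>
step 6: <29, 35> + <-96, -96> → <-67, -61>

<-67, -61>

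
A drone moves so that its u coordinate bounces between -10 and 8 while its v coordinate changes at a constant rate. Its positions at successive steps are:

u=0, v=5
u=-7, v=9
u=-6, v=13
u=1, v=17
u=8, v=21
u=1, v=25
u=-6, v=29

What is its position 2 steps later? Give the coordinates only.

u=0, v=37

The u coordinate reflects between -10 and 8, moving 7 per step.
  step 7: -6 → -7
  step 8: -7 → 0
The v coordinate changes by +4 each step: at step 8 it is 37.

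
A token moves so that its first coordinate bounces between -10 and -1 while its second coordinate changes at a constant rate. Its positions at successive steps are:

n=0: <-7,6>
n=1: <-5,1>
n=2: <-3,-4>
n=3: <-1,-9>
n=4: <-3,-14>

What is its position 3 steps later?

<-9,-29>

The first coordinate travels 2 per step and bounces off the walls at -10 and -1.
  step 5: -3 → -5
  step 6: -5 → -7
  step 7: -7 → -9
The second coordinate changes by -5 each step: at step 7 it is -29.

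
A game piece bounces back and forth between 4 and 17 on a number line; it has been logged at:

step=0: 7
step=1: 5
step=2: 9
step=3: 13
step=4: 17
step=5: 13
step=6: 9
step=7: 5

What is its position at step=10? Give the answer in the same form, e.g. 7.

The value travels 4 per step and bounces off the walls at 4 and 17.
  step 8: 5 → 7
  step 9: 7 → 11
  step 10: 11 → 15

15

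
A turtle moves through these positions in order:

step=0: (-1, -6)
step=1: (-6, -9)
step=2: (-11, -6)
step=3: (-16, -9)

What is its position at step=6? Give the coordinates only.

The first coordinate changes by -5 each step, so at step 6 it is -1 + 6·(-5) = -31.
The second coordinate repeats the cycle [-6, -9] with period 2; step 6 mod 2 = 0, giving -6.

(-31, -6)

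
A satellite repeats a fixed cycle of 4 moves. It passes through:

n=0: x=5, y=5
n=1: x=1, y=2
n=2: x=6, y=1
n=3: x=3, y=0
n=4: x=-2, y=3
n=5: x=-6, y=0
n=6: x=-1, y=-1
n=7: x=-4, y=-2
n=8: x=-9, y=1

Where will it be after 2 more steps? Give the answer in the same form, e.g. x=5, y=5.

Differencing gives (-4, -3), (+5, -1), (-3, -1), (-5, +3), (-4, -3), (+5, -1), (-3, -1), (-5, +3). This is the pattern (-4, -3), (+5, -1), (-3, -1), (-5, +3) repeated.
step 9: apply (-4, -3) → x=-13, y=-2
step 10: apply (+5, -1) → x=-8, y=-3

x=-8, y=-3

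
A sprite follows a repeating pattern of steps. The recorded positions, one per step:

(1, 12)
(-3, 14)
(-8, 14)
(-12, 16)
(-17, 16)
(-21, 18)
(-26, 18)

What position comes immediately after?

(-30, 20)

Step-to-step displacements: (-4, +2), (-5, +0), (-4, +2), (-5, +0), (-4, +2), (-5, +0) — a repeating cycle of length 2.
step 7: apply (-4, +2) → (-30, 20)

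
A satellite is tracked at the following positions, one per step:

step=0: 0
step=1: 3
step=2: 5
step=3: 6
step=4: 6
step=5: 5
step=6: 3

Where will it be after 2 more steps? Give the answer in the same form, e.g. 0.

-4

Successive displacements: +3, +2, +1, +0, -1, -2 — each changes by -1.
step 7: 3 − 3 → 0
step 8: 0 − 4 → -4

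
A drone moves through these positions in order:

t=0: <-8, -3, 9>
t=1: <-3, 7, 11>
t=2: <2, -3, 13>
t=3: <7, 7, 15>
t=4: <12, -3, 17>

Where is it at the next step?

<17, 7, 19>

The first coordinate changes by +5 each step, so at step 5 it is -8 + 5·(5) = 17.
The second coordinate repeats the cycle [-3, 7] with period 2; step 5 mod 2 = 1, giving 7.
The third coordinate changes by +2 each step, so at step 5 it is 9 + 5·(2) = 19.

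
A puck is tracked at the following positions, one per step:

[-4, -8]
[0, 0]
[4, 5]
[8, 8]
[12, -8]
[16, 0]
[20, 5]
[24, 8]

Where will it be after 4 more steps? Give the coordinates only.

First: linear, +4 per step → 40 at step 11.
Second: cycles through -8, 0, 5, 8 every 4 steps. Step 11 lands at position 3 of the cycle → 8.

[40, 8]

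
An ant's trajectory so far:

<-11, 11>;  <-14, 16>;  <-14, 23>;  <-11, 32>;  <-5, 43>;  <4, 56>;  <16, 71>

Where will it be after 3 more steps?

<70, 128>

Successive displacements: <-3, +5>, <+0, +7>, <+3, +9>, <+6, +11>, <+9, +13>, <+12, +15> — each changes by <+3, +2>.
step 7: <16, 71> + <+15, +17> → <31, 88>
step 8: <31, 88> + <+18, +19> → <49, 107>
step 9: <49, 107> + <+21, +21> → <70, 128>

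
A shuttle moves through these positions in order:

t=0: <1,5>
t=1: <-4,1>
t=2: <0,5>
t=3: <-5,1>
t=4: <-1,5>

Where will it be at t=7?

<-7,1>

Differencing gives <-5,-4>, <+4,+4>, <-5,-4>, <+4,+4>. This is the pattern <-5,-4>, <+4,+4> repeated.
step 5: apply <-5,-4> → <-6,1>
step 6: apply <+4,+4> → <-2,5>
step 7: apply <-5,-4> → <-7,1>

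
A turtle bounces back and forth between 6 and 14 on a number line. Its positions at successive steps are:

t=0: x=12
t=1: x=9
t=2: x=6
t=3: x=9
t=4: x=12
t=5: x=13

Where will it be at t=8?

The value reflects between 6 and 14, moving 3 per step.
  step 6: 13 → 10
  step 7: 10 → 7
  step 8: 7 → 8

x=8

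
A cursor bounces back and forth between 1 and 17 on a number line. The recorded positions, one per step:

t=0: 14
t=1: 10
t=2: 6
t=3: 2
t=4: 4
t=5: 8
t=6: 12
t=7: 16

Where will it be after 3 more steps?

The value travels 4 per step and bounces off the walls at 1 and 17.
  step 8: 16 → 14
  step 9: 14 → 10
  step 10: 10 → 6

6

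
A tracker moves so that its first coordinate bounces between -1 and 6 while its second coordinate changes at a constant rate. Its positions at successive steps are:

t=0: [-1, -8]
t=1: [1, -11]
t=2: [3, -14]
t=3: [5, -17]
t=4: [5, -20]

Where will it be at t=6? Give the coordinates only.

The first coordinate reflects between -1 and 6, moving 2 per step.
  step 5: 5 → 3
  step 6: 3 → 1
The second coordinate changes by -3 each step: at step 6 it is -26.

[1, -26]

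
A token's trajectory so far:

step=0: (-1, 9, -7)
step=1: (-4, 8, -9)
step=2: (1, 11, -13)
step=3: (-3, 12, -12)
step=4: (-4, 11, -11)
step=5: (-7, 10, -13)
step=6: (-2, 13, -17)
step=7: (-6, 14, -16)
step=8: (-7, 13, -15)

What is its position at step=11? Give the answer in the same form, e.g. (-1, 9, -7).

The moves between consecutive positions are (-3, -1, -2), (+5, +3, -4), (-4, +1, +1), (-1, -1, +1), (-3, -1, -2), (+5, +3, -4), (-4, +1, +1), (-1, -1, +1); they repeat the 4-cycle [(-3, -1, -2), (+5, +3, -4), (-4, +1, +1), (-1, -1, +1)].
step 9: apply (-3, -1, -2) → (-10, 12, -17)
step 10: apply (+5, +3, -4) → (-5, 15, -21)
step 11: apply (-4, +1, +1) → (-9, 16, -20)

(-9, 16, -20)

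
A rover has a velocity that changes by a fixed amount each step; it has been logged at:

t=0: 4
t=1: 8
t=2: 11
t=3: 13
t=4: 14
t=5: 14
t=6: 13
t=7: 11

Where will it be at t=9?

4

First differences are +4, +3, +2, +1, +0, -1, -2; their common second difference is -1 (constant acceleration).
step 8: 11 − 3 → 8
step 9: 8 − 4 → 4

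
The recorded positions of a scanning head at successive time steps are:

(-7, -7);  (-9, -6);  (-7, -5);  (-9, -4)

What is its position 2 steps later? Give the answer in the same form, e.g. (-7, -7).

The first coordinate repeats the cycle [-7, -9] with period 2; step 5 mod 2 = 1, giving -9.
The second coordinate changes by +1 each step, so at step 5 it is -7 + 5·(1) = -2.

(-9, -2)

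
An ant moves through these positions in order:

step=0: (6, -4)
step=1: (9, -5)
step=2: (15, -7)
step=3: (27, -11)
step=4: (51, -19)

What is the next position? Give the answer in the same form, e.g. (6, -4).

Step-to-step displacements: (+3, -1), (+6, -2), (+12, -4), (+24, -8); each is 2× the previous.
step 5: (51, -19) + (+48, -16) → (99, -35)

(99, -35)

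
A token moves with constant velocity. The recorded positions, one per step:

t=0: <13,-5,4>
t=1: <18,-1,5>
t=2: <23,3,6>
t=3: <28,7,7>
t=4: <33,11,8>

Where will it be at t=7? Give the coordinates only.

<48,23,11>

The position changes by <+5,+4,+1> every step.
step 5: <33,11,8> + <+5,+4,+1> → <38,15,9>
step 6: <38,15,9> + <+5,+4,+1> → <43,19,10>
step 7: <43,19,10> + <+5,+4,+1> → <48,23,11>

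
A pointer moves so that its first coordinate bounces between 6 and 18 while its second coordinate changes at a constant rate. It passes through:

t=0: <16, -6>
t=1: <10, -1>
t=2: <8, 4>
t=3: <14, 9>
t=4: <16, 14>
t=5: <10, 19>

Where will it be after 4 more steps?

The first coordinate travels 6 per step and bounces off the walls at 6 and 18.
  step 6: 10 → 8
  step 7: 8 → 14
  step 8: 14 → 16
  step 9: 16 → 10
The second coordinate changes by +5 each step: at step 9 it is 39.

<10, 39>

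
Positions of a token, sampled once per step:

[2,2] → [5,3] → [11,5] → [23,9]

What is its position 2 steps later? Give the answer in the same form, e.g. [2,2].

[95,33]

Consecutive displacements [+3,+1], [+6,+2], [+12,+4] scale by a factor of 2 each step.
step 4: [23,9] + [+24,+8] → [47,17]
step 5: [47,17] + [+48,+16] → [95,33]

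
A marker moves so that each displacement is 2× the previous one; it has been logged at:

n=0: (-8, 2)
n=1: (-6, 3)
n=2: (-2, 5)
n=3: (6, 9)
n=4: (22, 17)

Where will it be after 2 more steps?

Step-to-step displacements: (+2, +1), (+4, +2), (+8, +4), (+16, +8); each is 2× the previous.
step 5: (22, 17) + (+32, +16) → (54, 33)
step 6: (54, 33) + (+64, +32) → (118, 65)

(118, 65)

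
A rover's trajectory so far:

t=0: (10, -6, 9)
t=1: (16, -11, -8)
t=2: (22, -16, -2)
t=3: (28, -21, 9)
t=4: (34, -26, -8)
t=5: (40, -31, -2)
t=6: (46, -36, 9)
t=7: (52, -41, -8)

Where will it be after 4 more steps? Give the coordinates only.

(76, -61, -2)

First: linear, +6 per step → 76 at step 11.
Second: linear, -5 per step → -61 at step 11.
Third: cycles through 9, -8, -2 every 3 steps. Step 11 lands at position 2 of the cycle → -2.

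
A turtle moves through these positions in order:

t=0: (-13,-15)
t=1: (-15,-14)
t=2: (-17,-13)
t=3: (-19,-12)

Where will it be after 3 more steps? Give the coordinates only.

(-25,-9)

Constant displacement of (-2,+1) per step.
step 4: (-19,-12) + (-2,+1) → (-21,-11)
step 5: (-21,-11) + (-2,+1) → (-23,-10)
step 6: (-23,-10) + (-2,+1) → (-25,-9)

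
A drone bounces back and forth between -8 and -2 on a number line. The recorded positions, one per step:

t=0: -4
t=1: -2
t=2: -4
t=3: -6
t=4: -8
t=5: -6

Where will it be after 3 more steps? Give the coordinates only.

-4

The value reflects between -8 and -2, moving 2 per step.
  step 6: -6 → -4
  step 7: -4 → -2
  step 8: -2 → -4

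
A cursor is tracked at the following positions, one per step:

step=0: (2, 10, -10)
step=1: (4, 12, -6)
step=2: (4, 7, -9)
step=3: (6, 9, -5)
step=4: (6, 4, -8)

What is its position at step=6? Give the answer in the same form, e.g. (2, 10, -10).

(8, 1, -7)

The moves between consecutive positions are (+2, +2, +4), (+0, -5, -3), (+2, +2, +4), (+0, -5, -3); they repeat the 2-cycle [(+2, +2, +4), (+0, -5, -3)].
step 5: apply (+2, +2, +4) → (8, 6, -4)
step 6: apply (+0, -5, -3) → (8, 1, -7)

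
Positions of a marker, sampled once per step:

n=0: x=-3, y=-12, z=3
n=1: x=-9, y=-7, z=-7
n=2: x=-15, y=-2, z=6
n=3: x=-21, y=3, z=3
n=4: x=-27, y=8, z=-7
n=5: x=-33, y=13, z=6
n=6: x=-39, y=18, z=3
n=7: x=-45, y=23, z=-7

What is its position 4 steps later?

x=-69, y=43, z=6

The x coordinate changes by -6 each step, so at step 11 it is -3 + 11·(-6) = -69.
The y coordinate changes by +5 each step, so at step 11 it is -12 + 11·(5) = 43.
The z coordinate repeats the cycle [3, -7, 6] with period 3; step 11 mod 3 = 2, giving 6.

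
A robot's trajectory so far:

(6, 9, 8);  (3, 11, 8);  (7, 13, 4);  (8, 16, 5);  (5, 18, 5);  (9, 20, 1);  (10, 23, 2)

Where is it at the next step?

(7, 25, 2)

Step-to-step displacements: (-3, +2, +0), (+4, +2, -4), (+1, +3, +1), (-3, +2, +0), (+4, +2, -4), (+1, +3, +1) — a repeating cycle of length 3.
step 7: apply (-3, +2, +0) → (7, 25, 2)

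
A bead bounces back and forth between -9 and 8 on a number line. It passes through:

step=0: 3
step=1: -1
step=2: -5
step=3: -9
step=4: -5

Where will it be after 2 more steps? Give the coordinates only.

The value travels 4 per step and bounces off the walls at -9 and 8.
  step 5: -5 → -1
  step 6: -1 → 3

3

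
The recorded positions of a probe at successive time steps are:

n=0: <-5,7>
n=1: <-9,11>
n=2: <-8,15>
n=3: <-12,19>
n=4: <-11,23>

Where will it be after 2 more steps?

Differencing gives <-4,+4>, <+1,+4>, <-4,+4>, <+1,+4>. This is the pattern <-4,+4>, <+1,+4> repeated.
step 5: apply <-4,+4> → <-15,27>
step 6: apply <+1,+4> → <-14,31>

<-14,31>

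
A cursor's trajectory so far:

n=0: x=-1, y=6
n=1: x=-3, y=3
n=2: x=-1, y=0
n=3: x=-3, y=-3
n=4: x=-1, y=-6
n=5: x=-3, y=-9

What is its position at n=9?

x=-3, y=-21

X: cycles through -1, -3 every 2 steps. Step 9 lands at position 1 of the cycle → -3.
Y: linear, -3 per step → -21 at step 9.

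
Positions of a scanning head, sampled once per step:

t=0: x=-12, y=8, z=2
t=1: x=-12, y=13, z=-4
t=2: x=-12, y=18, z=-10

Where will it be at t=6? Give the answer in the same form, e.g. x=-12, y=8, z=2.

Constant displacement of (+0, +5, -6) per step.
step 3: x=-12, y=18, z=-10 + (+0, +5, -6) → x=-12, y=23, z=-16
step 4: x=-12, y=23, z=-16 + (+0, +5, -6) → x=-12, y=28, z=-22
step 5: x=-12, y=28, z=-22 + (+0, +5, -6) → x=-12, y=33, z=-28
step 6: x=-12, y=33, z=-28 + (+0, +5, -6) → x=-12, y=38, z=-34

x=-12, y=38, z=-34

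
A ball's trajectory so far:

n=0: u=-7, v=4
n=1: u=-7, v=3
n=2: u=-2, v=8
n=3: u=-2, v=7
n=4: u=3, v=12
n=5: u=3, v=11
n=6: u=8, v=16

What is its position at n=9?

u=13, v=19

Differencing gives (+0, -1), (+5, +5), (+0, -1), (+5, +5), (+0, -1), (+5, +5). This is the pattern (+0, -1), (+5, +5) repeated.
step 7: apply (+0, -1) → u=8, v=15
step 8: apply (+5, +5) → u=13, v=20
step 9: apply (+0, -1) → u=13, v=19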